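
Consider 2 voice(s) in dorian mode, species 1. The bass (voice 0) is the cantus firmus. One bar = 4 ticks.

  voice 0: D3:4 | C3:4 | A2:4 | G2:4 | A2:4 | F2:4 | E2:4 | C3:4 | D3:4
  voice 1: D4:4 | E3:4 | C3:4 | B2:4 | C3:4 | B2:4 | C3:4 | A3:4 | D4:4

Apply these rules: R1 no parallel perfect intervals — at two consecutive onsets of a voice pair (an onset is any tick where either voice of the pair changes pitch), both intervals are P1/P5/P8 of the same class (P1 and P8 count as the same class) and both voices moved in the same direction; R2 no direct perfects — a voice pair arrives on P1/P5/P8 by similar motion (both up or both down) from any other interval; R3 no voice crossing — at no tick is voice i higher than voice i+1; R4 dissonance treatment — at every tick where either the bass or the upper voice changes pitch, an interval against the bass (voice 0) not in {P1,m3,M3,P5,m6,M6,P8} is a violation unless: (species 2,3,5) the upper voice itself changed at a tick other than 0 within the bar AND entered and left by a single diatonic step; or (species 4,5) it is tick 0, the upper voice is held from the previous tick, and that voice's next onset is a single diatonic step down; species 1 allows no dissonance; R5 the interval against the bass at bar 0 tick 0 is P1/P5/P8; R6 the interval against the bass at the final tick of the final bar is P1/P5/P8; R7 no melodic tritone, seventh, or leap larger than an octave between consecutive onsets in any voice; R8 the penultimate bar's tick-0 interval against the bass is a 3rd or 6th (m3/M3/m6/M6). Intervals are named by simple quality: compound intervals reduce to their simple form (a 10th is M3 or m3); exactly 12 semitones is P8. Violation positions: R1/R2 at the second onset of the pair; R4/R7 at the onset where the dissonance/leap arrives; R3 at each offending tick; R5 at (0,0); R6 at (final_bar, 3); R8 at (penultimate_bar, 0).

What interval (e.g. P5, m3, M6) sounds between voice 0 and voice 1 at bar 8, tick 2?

P8

voice 0=D3 voice 1=D4 -> P8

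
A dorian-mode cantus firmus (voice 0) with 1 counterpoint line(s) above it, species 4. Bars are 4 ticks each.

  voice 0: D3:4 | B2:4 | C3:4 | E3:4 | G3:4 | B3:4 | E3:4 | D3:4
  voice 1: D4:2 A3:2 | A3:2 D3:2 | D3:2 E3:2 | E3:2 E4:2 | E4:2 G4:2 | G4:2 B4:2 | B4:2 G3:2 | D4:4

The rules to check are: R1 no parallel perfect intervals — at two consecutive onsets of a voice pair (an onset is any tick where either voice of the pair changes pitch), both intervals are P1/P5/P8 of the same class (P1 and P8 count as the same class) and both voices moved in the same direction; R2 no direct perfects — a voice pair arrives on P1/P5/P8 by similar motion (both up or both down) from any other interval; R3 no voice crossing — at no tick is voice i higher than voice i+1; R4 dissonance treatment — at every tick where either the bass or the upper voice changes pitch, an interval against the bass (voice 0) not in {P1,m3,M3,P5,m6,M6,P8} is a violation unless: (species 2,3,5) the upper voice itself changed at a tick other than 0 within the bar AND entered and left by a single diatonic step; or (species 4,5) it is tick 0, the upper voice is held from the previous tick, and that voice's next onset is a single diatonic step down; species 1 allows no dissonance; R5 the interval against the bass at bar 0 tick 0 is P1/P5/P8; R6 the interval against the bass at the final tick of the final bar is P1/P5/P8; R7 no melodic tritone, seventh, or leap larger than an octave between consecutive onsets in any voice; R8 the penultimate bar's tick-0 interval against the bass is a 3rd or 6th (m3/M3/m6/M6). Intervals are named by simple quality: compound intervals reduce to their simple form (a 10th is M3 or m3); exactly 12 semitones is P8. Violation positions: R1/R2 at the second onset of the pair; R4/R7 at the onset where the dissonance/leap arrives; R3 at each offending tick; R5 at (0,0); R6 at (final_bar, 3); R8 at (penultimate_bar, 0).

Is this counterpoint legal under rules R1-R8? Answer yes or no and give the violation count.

bar 0: v0=D3 v1=D4 (P8)
bar 1: v0=B2 v1=A3 (m7)
bar 2: v0=C3 v1=D3 (M2)
bar 3: v0=E3 v1=E3 (P1)
bar 4: v0=G3 v1=E4 (M6)
bar 5: v0=B3 v1=G4 (m6)
bar 6: v0=E3 v1=B4 (P5)
bar 7: v0=D3 v1=D4 (P8)
  R4 @ bar1.0: B2/A3 m7 untreated
  R4 @ bar2.0: C3/D3 M2 untreated
  R8 @ bar6.0: penult P5 not 3rd/6th
  R7 @ bar6.2: B4->G3 leap 16st

No (4 violations)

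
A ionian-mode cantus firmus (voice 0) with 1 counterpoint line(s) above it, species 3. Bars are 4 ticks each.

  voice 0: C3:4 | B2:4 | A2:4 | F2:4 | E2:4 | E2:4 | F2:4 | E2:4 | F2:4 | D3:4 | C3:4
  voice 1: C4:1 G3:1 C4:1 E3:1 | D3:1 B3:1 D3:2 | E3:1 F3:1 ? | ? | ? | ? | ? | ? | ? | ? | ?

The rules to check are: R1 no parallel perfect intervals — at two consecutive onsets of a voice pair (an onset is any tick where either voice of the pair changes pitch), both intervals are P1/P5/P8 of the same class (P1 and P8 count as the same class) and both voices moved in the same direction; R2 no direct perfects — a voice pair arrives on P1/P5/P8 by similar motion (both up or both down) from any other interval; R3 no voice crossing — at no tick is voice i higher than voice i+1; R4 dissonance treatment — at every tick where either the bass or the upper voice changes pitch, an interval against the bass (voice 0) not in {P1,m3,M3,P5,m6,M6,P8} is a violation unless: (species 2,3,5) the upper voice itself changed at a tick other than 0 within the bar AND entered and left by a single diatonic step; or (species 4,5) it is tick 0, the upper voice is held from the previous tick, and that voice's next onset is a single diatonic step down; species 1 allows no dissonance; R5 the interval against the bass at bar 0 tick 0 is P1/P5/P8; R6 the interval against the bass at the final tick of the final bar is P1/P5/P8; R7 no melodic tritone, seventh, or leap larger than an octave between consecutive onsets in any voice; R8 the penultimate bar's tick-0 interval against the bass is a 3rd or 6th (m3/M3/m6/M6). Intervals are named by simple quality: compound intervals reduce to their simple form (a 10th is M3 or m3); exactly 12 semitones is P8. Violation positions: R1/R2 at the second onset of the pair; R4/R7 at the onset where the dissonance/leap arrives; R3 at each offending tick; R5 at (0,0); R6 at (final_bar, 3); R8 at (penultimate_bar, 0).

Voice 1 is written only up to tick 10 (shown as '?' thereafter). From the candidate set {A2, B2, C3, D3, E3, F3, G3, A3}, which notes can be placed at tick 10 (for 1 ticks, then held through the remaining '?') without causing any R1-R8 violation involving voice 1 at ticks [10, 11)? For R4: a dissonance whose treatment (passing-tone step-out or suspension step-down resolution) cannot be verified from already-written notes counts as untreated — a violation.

{A2, A3, C3, E3, F3}

A2: legal
B2: violates R4,R7
C3: legal
D3: violates R4
E3: legal
F3: legal
G3: violates R4
A3: legal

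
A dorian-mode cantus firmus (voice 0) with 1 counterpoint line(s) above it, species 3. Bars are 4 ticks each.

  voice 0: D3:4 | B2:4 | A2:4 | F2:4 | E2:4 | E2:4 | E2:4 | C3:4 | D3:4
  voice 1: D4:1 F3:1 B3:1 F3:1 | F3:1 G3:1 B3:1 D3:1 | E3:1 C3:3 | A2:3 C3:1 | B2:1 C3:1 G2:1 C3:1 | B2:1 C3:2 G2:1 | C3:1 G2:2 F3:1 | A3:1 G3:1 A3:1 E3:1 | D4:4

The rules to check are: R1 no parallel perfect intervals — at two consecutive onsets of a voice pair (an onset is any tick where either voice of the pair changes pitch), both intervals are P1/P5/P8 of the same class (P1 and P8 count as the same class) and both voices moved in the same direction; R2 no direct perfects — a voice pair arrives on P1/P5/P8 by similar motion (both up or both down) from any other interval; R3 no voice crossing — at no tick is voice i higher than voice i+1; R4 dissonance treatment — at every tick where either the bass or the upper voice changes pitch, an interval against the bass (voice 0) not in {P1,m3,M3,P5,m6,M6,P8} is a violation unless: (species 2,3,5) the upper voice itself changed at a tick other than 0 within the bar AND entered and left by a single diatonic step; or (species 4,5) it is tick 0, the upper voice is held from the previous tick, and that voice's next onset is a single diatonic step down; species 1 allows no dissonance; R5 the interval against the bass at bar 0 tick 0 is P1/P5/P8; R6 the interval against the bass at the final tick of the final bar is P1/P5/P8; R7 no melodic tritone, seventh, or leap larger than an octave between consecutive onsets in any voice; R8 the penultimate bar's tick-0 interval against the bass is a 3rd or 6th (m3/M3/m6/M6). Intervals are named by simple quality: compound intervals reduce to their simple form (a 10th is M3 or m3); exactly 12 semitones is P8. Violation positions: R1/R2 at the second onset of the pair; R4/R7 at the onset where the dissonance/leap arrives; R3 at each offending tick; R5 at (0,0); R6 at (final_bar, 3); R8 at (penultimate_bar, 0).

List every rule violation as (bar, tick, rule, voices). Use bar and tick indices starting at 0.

(0, 2, R7, (1,))
(0, 3, R7, (1,))
(1, 0, R4, (0, 1))
(4, 0, R1, (0, 1))
(6, 3, R4, (0, 1))
(6, 3, R7, (1,))
(8, 0, R2, (0, 1))
(8, 0, R7, (1,))

bar 0: v0=D3 v1=D4 downbeat P8
bar 1: v0=B2 v1=F3 downbeat TT
bar 2: v0=A2 v1=E3 downbeat P5
bar 3: v0=F2 v1=A2 downbeat M3
bar 4: v0=E2 v1=B2 downbeat P5
bar 5: v0=E2 v1=B2 downbeat P5
bar 6: v0=E2 v1=C3 downbeat m6
bar 7: v0=C3 v1=A3 downbeat M6
bar 8: v0=D3 v1=D4 downbeat P8
  -> R7 @ bar 0 tick 2 v(1,): F3->B3 leap 6st
  -> R7 @ bar 0 tick 3 v(1,): B3->F3 leap 6st
  -> R4 @ bar 1 tick 0 v(0, 1): B2/F3 TT untreated
  -> R1 @ bar 4 tick 0 v(0, 1): F2/C3 P5 -> E2/B2 P5 similar
  -> R4 @ bar 6 tick 3 v(0, 1): E2/F3 m2 untreated
  -> R7 @ bar 6 tick 3 v(1,): G2->F3 leap 10st
  -> R2 @ bar 8 tick 0 v(0, 1): C3/E3 M3 -> D3/D4 P8 similar
  -> R7 @ bar 8 tick 0 v(1,): E3->D4 leap 10st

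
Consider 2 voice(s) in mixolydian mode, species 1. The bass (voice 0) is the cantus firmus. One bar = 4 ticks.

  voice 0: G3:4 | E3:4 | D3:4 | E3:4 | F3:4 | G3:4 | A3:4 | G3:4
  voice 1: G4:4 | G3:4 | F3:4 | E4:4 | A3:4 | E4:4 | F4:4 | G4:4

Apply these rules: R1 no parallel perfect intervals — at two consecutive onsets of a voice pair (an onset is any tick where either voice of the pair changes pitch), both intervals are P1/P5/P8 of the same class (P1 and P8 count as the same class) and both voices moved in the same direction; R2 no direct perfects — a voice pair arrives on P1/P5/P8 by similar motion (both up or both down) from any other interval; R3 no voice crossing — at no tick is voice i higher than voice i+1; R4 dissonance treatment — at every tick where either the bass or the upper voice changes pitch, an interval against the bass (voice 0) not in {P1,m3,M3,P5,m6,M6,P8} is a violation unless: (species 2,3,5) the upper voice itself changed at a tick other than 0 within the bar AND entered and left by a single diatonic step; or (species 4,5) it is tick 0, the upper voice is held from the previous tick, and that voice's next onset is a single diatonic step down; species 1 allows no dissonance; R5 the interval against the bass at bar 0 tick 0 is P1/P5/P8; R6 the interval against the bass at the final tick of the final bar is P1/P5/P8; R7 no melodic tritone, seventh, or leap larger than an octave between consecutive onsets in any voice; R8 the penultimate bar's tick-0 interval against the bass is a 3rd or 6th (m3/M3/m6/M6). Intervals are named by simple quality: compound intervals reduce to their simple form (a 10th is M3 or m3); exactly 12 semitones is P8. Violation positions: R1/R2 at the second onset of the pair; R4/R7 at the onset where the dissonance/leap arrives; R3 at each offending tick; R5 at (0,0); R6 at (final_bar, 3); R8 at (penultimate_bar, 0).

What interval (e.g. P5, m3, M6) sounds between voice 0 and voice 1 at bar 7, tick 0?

voice 0=G3 voice 1=G4 -> P8

P8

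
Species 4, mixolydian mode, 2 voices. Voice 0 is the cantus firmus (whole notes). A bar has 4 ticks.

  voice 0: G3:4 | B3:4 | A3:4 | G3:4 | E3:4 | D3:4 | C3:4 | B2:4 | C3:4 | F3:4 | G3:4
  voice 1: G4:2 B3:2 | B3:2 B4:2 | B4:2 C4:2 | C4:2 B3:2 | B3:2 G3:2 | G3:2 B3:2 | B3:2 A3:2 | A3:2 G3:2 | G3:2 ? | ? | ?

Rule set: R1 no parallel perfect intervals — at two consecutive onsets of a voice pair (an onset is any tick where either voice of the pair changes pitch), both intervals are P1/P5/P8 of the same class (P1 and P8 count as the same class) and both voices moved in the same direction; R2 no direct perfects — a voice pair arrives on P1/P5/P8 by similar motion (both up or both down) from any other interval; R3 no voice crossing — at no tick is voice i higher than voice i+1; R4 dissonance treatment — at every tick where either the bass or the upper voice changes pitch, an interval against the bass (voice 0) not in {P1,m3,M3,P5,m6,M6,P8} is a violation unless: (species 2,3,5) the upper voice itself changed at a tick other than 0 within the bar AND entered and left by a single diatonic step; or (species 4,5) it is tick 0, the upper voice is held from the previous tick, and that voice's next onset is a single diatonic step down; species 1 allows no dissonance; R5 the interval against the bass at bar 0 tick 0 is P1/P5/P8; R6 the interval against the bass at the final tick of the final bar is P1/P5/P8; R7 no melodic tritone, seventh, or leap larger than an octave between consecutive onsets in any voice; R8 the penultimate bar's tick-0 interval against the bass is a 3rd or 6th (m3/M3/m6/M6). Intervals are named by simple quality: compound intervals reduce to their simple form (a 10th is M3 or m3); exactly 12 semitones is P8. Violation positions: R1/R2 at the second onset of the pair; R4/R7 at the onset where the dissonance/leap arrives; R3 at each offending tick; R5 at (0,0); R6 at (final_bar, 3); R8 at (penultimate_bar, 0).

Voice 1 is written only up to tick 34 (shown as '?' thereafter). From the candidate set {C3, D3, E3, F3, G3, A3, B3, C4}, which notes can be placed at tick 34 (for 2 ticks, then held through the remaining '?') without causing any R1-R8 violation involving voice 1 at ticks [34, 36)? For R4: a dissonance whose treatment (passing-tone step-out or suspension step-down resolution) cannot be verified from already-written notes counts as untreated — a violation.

C3: legal
D3: violates R4
E3: legal
F3: violates R4
G3: legal
A3: legal
B3: violates R4
C4: legal

{A3, C3, C4, E3, G3}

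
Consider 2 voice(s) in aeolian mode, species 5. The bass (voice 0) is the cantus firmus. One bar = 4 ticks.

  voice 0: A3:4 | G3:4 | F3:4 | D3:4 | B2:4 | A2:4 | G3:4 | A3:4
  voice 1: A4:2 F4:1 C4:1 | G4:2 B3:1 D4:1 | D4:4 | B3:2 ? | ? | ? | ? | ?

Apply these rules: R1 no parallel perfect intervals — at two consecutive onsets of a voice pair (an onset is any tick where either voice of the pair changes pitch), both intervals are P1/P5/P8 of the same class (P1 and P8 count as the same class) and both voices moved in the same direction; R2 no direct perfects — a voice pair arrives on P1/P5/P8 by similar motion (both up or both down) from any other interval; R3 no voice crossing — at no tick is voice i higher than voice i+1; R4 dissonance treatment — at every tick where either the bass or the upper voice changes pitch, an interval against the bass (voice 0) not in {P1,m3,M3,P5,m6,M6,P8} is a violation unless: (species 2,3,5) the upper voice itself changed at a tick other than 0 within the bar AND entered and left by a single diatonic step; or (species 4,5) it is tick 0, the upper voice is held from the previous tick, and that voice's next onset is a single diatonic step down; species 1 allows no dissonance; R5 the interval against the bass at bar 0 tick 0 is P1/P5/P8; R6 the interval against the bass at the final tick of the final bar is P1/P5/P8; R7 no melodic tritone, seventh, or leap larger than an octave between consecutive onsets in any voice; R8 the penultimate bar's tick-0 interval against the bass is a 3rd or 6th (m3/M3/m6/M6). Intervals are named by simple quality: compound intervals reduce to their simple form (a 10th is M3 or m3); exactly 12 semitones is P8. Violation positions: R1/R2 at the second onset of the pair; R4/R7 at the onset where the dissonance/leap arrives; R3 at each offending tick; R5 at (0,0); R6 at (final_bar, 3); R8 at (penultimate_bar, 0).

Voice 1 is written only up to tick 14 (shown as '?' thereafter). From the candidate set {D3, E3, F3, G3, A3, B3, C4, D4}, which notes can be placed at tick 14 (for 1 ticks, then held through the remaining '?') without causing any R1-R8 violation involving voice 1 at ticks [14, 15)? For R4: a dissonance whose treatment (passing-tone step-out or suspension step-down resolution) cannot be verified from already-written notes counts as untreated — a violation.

D3: legal
E3: violates R4
F3: violates R7
G3: violates R4
A3: legal
B3: legal
C4: violates R4
D4: legal

{A3, B3, D3, D4}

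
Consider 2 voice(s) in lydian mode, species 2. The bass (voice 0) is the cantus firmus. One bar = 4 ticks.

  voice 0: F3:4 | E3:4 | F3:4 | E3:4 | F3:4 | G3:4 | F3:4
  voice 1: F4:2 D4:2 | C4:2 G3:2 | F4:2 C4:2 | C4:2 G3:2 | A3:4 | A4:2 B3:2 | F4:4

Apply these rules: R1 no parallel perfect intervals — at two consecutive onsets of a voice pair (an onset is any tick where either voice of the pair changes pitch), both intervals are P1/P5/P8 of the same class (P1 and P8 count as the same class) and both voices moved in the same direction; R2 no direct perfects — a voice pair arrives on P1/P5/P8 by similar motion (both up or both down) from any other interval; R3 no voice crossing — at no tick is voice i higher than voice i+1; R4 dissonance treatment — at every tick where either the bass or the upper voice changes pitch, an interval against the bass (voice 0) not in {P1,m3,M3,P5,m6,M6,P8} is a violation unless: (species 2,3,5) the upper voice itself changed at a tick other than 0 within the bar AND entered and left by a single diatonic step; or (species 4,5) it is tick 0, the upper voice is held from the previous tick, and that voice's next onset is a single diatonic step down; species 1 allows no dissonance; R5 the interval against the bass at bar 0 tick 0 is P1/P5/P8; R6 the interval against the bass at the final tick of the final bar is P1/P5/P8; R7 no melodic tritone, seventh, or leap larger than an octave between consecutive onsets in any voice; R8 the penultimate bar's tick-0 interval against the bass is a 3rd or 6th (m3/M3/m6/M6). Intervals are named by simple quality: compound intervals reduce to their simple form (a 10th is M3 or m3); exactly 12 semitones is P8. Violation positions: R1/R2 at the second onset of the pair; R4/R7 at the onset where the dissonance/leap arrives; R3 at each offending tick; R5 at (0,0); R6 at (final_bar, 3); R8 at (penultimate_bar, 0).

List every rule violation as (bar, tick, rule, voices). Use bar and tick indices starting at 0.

(2, 0, R2, (0, 1))
(2, 0, R7, (1,))
(5, 0, R4, (0, 1))
(5, 0, R8, (0, 1))
(5, 2, R7, (1,))
(6, 0, R7, (1,))

bar 0: v0=F3 v1=F4 downbeat P8
bar 1: v0=E3 v1=C4 downbeat m6
bar 2: v0=F3 v1=F4 downbeat P8
bar 3: v0=E3 v1=C4 downbeat m6
bar 4: v0=F3 v1=A3 downbeat M3
bar 5: v0=G3 v1=A4 downbeat M2
bar 6: v0=F3 v1=F4 downbeat P8
  -> R2 @ bar 2 tick 0 v(0, 1): E3/G3 m3 -> F3/F4 P8 similar
  -> R7 @ bar 2 tick 0 v(1,): G3->F4 leap 10st
  -> R4 @ bar 5 tick 0 v(0, 1): G3/A4 M2 untreated
  -> R8 @ bar 5 tick 0 v(0, 1): penult M2 not 3rd/6th
  -> R7 @ bar 5 tick 2 v(1,): A4->B3 leap 10st
  -> R7 @ bar 6 tick 0 v(1,): B3->F4 leap 6st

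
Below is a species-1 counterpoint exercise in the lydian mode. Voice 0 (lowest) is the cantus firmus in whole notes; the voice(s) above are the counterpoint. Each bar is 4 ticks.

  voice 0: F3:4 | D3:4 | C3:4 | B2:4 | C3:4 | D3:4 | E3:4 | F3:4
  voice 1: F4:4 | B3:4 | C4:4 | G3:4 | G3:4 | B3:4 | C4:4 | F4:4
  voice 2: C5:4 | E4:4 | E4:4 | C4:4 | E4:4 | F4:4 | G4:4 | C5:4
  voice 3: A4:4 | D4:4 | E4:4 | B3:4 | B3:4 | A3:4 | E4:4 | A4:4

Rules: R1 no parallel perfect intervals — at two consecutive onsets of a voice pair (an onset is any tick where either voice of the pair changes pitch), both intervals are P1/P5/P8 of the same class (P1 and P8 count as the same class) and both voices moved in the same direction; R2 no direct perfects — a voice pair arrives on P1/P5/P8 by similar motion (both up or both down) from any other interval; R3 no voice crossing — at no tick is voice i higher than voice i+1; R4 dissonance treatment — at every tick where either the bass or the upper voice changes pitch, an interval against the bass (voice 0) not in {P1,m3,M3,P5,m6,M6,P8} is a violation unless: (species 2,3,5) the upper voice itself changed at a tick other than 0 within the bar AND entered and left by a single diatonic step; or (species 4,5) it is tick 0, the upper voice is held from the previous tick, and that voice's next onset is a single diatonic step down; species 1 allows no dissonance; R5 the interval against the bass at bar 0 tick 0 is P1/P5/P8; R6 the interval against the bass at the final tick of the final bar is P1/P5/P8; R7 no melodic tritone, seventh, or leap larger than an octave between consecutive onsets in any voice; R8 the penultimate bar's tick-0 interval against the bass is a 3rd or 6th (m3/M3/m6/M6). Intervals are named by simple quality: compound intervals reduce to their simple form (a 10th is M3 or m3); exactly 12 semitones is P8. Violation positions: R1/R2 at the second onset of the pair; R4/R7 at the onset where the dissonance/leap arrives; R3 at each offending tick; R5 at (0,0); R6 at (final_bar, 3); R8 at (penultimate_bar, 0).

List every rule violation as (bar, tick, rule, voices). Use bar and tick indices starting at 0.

(0, 0, R3, (2, 3))
(0, 0, R5, (0, 3))
(0, 1, R3, (2, 3))
(0, 2, R3, (2, 3))
(0, 3, R3, (2, 3))
(1, 0, R2, (0, 3))
(1, 0, R3, (2, 3))
(1, 0, R4, (0, 2))
(1, 0, R7, (1,))
(1, 1, R3, (2, 3))
(1, 2, R3, (2, 3))
(1, 3, R3, (2, 3))
(3, 0, R2, (0, 3))
(3, 0, R3, (2, 3))
(3, 0, R4, (0, 2))
(3, 1, R3, (2, 3))
(3, 2, R3, (2, 3))
(3, 3, R3, (2, 3))
(4, 0, R3, (2, 3))
(4, 0, R4, (0, 3))
(4, 1, R3, (2, 3))
(4, 2, R3, (2, 3))
(4, 3, R3, (2, 3))
(5, 0, R3, (2, 3))
(5, 1, R3, (2, 3))
(5, 2, R3, (2, 3))
(5, 3, R3, (2, 3))
(6, 0, R2, (0, 3))
(6, 0, R2, (1, 2))
(6, 0, R3, (2, 3))
(6, 0, R8, (0, 3))
(6, 1, R3, (2, 3))
(6, 2, R3, (2, 3))
(6, 3, R3, (2, 3))
(7, 0, R1, (1, 2))
(7, 0, R2, (0, 1))
(7, 0, R2, (0, 2))
(7, 0, R3, (2, 3))
(7, 1, R3, (2, 3))
(7, 2, R3, (2, 3))
(7, 3, R3, (2, 3))
(7, 3, R6, (0, 3))

bar 0: v0=F3 v1=F4 v2=C5 v3=A4 downbeat M3
bar 1: v0=D3 v1=B3 v2=E4 v3=D4 downbeat P8
bar 2: v0=C3 v1=C4 v2=E4 v3=E4 downbeat M3
bar 3: v0=B2 v1=G3 v2=C4 v3=B3 downbeat P8
bar 4: v0=C3 v1=G3 v2=E4 v3=B3 downbeat M7
bar 5: v0=D3 v1=B3 v2=F4 v3=A3 downbeat P5
bar 6: v0=E3 v1=C4 v2=G4 v3=E4 downbeat P8
bar 7: v0=F3 v1=F4 v2=C5 v3=A4 downbeat M3
  -> R3 @ bar 0 tick 0 v(2, 3): C5 above A4
  -> R5 @ bar 0 tick 0 v(0, 3): opens on M3
  -> R3 @ bar 0 tick 1 v(2, 3): C5 above A4
  -> R3 @ bar 0 tick 2 v(2, 3): C5 above A4
  -> R3 @ bar 0 tick 3 v(2, 3): C5 above A4
  -> R2 @ bar 1 tick 0 v(0, 3): F3/A4 M3 -> D3/D4 P8 similar
  -> R3 @ bar 1 tick 0 v(2, 3): E4 above D4
  -> R4 @ bar 1 tick 0 v(0, 2): D3/E4 M2 untreated
  -> R7 @ bar 1 tick 0 v(1,): F4->B3 leap 6st
  -> R3 @ bar 1 tick 1 v(2, 3): E4 above D4
  -> R3 @ bar 1 tick 2 v(2, 3): E4 above D4
  -> R3 @ bar 1 tick 3 v(2, 3): E4 above D4
  -> R2 @ bar 3 tick 0 v(0, 3): C3/E4 M3 -> B2/B3 P8 similar
  -> R3 @ bar 3 tick 0 v(2, 3): C4 above B3
  -> R4 @ bar 3 tick 0 v(0, 2): B2/C4 m2 untreated
  -> R3 @ bar 3 tick 1 v(2, 3): C4 above B3
  -> R3 @ bar 3 tick 2 v(2, 3): C4 above B3
  -> R3 @ bar 3 tick 3 v(2, 3): C4 above B3
  -> R3 @ bar 4 tick 0 v(2, 3): E4 above B3
  -> R4 @ bar 4 tick 0 v(0, 3): C3/B3 M7 untreated
  -> R3 @ bar 4 tick 1 v(2, 3): E4 above B3
  -> R3 @ bar 4 tick 2 v(2, 3): E4 above B3
  -> R3 @ bar 4 tick 3 v(2, 3): E4 above B3
  -> R3 @ bar 5 tick 0 v(2, 3): F4 above A3
  -> R3 @ bar 5 tick 1 v(2, 3): F4 above A3
  -> R3 @ bar 5 tick 2 v(2, 3): F4 above A3
  -> R3 @ bar 5 tick 3 v(2, 3): F4 above A3
  -> R2 @ bar 6 tick 0 v(0, 3): D3/A3 P5 -> E3/E4 P8 similar
  -> R2 @ bar 6 tick 0 v(1, 2): B3/F4 TT -> C4/G4 P5 similar
  -> R3 @ bar 6 tick 0 v(2, 3): G4 above E4
  -> R8 @ bar 6 tick 0 v(0, 3): penult P8 not 3rd/6th
  -> R3 @ bar 6 tick 1 v(2, 3): G4 above E4
  -> R3 @ bar 6 tick 2 v(2, 3): G4 above E4
  -> R3 @ bar 6 tick 3 v(2, 3): G4 above E4
  -> R1 @ bar 7 tick 0 v(1, 2): C4/G4 P5 -> F4/C5 P5 similar
  -> R2 @ bar 7 tick 0 v(0, 1): E3/C4 m6 -> F3/F4 P8 similar
  -> R2 @ bar 7 tick 0 v(0, 2): E3/G4 m3 -> F3/C5 P5 similar
  -> R3 @ bar 7 tick 0 v(2, 3): C5 above A4
  -> R3 @ bar 7 tick 1 v(2, 3): C5 above A4
  -> R3 @ bar 7 tick 2 v(2, 3): C5 above A4
  -> R3 @ bar 7 tick 3 v(2, 3): C5 above A4
  -> R6 @ bar 7 tick 3 v(0, 3): closes on M3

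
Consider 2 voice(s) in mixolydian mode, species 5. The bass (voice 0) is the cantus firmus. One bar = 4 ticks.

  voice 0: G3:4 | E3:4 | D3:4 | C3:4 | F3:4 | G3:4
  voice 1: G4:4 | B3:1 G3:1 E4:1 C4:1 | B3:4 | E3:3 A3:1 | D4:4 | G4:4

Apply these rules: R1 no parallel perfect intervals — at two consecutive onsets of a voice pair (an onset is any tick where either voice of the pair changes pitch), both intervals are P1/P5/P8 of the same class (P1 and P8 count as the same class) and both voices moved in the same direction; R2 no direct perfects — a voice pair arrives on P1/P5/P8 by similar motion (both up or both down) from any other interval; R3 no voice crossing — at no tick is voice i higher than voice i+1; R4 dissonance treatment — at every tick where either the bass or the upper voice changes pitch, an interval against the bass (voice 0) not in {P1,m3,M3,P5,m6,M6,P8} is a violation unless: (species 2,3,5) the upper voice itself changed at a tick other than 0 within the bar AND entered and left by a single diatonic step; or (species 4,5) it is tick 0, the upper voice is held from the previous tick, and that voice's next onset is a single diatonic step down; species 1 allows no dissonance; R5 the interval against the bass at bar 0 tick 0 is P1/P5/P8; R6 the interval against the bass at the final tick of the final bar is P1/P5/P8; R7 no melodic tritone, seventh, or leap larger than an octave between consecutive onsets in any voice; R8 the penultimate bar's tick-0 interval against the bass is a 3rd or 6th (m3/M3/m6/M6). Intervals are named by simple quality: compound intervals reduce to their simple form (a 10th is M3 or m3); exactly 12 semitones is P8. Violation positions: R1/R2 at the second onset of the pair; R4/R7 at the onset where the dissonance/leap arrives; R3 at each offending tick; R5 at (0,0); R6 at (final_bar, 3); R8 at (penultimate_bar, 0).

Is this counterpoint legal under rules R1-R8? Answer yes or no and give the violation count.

bar 0: v0=G3 v1=G4 (P8)
bar 1: v0=E3 v1=B3 (P5)
bar 2: v0=D3 v1=B3 (M6)
bar 3: v0=C3 v1=E3 (M3)
bar 4: v0=F3 v1=D4 (M6)
bar 5: v0=G3 v1=G4 (P8)
  R2 @ bar1.0: G3/G4 P8 -> E3/B3 P5 similar
  R2 @ bar5.0: F3/D4 M6 -> G3/G4 P8 similar

No (2 violations)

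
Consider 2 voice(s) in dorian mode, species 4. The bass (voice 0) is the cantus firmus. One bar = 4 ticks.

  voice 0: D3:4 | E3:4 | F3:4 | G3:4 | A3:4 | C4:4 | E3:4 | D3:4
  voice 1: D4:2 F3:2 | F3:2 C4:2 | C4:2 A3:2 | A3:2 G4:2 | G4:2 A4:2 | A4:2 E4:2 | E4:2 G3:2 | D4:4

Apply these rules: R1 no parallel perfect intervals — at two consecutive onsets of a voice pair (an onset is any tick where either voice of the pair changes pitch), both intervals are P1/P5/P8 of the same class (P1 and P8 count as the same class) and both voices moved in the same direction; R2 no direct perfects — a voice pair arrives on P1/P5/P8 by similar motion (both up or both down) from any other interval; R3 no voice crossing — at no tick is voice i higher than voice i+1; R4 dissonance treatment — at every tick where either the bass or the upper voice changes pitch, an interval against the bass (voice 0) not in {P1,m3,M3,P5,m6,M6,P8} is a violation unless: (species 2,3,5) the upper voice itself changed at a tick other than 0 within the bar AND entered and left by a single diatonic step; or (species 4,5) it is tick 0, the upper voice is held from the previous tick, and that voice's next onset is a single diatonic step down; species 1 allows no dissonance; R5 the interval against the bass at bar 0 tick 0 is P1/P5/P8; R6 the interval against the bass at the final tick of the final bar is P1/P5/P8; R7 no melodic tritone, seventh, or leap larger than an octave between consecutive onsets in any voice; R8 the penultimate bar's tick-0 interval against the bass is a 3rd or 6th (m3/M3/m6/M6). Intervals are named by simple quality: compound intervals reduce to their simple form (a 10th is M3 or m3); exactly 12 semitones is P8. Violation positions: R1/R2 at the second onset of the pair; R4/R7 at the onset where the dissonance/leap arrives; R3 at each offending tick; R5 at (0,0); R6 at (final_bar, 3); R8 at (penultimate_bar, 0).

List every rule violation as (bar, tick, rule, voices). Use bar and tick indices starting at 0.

bar 0: v0=D3 v1=D4 downbeat P8
bar 1: v0=E3 v1=F3 downbeat m2
bar 2: v0=F3 v1=C4 downbeat P5
bar 3: v0=G3 v1=A3 downbeat M2
bar 4: v0=A3 v1=G4 downbeat m7
bar 5: v0=C4 v1=A4 downbeat M6
bar 6: v0=E3 v1=E4 downbeat P8
bar 7: v0=D3 v1=D4 downbeat P8
  -> R4 @ bar 1 tick 0 v(0, 1): E3/F3 m2 untreated
  -> R4 @ bar 3 tick 0 v(0, 1): G3/A3 M2 untreated
  -> R7 @ bar 3 tick 2 v(1,): A3->G4 leap 10st
  -> R4 @ bar 4 tick 0 v(0, 1): A3/G4 m7 untreated
  -> R8 @ bar 6 tick 0 v(0, 1): penult P8 not 3rd/6th

(1, 0, R4, (0, 1))
(3, 0, R4, (0, 1))
(3, 2, R7, (1,))
(4, 0, R4, (0, 1))
(6, 0, R8, (0, 1))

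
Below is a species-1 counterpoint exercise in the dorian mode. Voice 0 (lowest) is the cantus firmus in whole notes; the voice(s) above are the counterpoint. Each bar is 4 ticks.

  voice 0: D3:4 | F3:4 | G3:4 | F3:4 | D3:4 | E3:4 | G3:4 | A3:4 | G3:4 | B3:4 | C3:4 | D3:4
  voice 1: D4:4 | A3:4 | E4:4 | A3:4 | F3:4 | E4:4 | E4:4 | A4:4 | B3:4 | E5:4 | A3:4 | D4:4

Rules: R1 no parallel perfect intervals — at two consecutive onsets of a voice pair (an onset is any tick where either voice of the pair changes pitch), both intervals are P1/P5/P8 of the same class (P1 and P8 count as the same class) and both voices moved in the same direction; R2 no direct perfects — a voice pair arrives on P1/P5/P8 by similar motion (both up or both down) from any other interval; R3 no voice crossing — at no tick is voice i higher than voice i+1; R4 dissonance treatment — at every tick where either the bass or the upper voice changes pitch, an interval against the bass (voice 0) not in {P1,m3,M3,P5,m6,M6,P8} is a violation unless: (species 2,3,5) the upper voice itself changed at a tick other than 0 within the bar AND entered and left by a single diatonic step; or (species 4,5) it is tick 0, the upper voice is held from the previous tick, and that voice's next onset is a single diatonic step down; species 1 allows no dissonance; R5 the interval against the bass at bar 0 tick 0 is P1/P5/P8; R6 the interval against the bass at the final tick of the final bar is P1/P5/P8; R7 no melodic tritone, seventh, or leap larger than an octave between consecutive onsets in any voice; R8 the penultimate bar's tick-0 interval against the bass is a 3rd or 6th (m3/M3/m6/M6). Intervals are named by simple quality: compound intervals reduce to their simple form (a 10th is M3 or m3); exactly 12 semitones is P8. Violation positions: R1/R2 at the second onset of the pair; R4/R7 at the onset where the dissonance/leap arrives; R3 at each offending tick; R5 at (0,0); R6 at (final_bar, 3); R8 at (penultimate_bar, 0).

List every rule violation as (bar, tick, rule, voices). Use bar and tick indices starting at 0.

(5, 0, R2, (0, 1))
(5, 0, R7, (1,))
(7, 0, R2, (0, 1))
(8, 0, R7, (1,))
(9, 0, R4, (0, 1))
(9, 0, R7, (1,))
(10, 0, R7, (0,))
(10, 0, R7, (1,))
(11, 0, R2, (0, 1))

bar 0: v0=D3 v1=D4 downbeat P8
bar 1: v0=F3 v1=A3 downbeat M3
bar 2: v0=G3 v1=E4 downbeat M6
bar 3: v0=F3 v1=A3 downbeat M3
bar 4: v0=D3 v1=F3 downbeat m3
bar 5: v0=E3 v1=E4 downbeat P8
bar 6: v0=G3 v1=E4 downbeat M6
bar 7: v0=A3 v1=A4 downbeat P8
bar 8: v0=G3 v1=B3 downbeat M3
bar 9: v0=B3 v1=E5 downbeat P4
bar 10: v0=C3 v1=A3 downbeat M6
bar 11: v0=D3 v1=D4 downbeat P8
  -> R2 @ bar 5 tick 0 v(0, 1): D3/F3 m3 -> E3/E4 P8 similar
  -> R7 @ bar 5 tick 0 v(1,): F3->E4 leap 11st
  -> R2 @ bar 7 tick 0 v(0, 1): G3/E4 M6 -> A3/A4 P8 similar
  -> R7 @ bar 8 tick 0 v(1,): A4->B3 leap 10st
  -> R4 @ bar 9 tick 0 v(0, 1): B3/E5 P4 untreated
  -> R7 @ bar 9 tick 0 v(1,): B3->E5 leap 17st
  -> R7 @ bar 10 tick 0 v(0,): B3->C3 leap 11st
  -> R7 @ bar 10 tick 0 v(1,): E5->A3 leap 19st
  -> R2 @ bar 11 tick 0 v(0, 1): C3/A3 M6 -> D3/D4 P8 similar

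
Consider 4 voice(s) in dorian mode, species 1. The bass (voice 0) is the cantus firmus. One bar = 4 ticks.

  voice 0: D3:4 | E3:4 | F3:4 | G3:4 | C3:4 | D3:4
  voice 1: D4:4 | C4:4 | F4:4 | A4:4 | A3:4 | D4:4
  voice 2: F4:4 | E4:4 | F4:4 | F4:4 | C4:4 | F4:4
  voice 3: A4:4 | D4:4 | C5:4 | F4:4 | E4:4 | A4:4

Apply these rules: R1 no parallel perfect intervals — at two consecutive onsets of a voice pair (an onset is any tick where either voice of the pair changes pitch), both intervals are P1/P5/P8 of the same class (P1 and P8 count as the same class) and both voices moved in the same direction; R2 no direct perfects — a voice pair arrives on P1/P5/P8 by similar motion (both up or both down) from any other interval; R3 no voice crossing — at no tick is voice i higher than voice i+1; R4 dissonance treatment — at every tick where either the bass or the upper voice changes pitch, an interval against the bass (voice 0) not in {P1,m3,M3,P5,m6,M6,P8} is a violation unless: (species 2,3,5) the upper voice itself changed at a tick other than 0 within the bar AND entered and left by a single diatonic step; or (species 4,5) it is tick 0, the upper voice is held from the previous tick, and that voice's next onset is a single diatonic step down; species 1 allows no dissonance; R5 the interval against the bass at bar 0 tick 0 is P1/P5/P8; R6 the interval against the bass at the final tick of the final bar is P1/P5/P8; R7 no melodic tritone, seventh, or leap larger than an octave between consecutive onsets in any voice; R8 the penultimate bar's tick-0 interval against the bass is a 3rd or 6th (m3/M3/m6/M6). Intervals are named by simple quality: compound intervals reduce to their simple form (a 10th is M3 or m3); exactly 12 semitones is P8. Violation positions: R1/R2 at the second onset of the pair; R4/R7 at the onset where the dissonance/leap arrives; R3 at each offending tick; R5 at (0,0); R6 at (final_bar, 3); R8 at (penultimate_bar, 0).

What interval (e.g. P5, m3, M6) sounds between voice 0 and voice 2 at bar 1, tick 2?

P8

voice 0=E3 voice 2=E4 -> P8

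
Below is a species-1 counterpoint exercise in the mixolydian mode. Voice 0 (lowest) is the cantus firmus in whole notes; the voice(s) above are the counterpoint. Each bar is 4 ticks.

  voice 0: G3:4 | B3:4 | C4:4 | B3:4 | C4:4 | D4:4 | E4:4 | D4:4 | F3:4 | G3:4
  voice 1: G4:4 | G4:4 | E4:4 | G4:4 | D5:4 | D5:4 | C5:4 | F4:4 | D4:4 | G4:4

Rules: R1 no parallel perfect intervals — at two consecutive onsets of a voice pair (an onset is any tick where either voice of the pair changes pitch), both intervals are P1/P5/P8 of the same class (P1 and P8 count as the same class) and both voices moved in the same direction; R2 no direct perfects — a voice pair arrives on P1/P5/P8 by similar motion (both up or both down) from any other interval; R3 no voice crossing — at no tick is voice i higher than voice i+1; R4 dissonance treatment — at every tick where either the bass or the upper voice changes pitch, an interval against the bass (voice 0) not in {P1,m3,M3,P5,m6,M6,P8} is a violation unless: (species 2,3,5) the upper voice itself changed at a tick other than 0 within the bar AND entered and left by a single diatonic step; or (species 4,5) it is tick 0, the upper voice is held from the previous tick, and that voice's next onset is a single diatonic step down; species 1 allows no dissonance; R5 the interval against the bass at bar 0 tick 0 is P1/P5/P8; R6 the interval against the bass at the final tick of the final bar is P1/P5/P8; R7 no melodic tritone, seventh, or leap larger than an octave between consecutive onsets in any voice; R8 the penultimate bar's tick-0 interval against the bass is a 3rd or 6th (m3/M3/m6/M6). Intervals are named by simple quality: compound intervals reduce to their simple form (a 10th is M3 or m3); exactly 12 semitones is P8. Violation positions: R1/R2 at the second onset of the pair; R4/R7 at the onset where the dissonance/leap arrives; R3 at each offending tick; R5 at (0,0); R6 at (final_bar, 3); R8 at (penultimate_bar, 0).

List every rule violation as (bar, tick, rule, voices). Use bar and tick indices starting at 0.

bar 0: v0=G3 v1=G4 downbeat P8
bar 1: v0=B3 v1=G4 downbeat m6
bar 2: v0=C4 v1=E4 downbeat M3
bar 3: v0=B3 v1=G4 downbeat m6
bar 4: v0=C4 v1=D5 downbeat M2
bar 5: v0=D4 v1=D5 downbeat P8
bar 6: v0=E4 v1=C5 downbeat m6
bar 7: v0=D4 v1=F4 downbeat m3
bar 8: v0=F3 v1=D4 downbeat M6
bar 9: v0=G3 v1=G4 downbeat P8
  -> R4 @ bar 4 tick 0 v(0, 1): C4/D5 M2 untreated
  -> R2 @ bar 9 tick 0 v(0, 1): F3/D4 M6 -> G3/G4 P8 similar

(4, 0, R4, (0, 1))
(9, 0, R2, (0, 1))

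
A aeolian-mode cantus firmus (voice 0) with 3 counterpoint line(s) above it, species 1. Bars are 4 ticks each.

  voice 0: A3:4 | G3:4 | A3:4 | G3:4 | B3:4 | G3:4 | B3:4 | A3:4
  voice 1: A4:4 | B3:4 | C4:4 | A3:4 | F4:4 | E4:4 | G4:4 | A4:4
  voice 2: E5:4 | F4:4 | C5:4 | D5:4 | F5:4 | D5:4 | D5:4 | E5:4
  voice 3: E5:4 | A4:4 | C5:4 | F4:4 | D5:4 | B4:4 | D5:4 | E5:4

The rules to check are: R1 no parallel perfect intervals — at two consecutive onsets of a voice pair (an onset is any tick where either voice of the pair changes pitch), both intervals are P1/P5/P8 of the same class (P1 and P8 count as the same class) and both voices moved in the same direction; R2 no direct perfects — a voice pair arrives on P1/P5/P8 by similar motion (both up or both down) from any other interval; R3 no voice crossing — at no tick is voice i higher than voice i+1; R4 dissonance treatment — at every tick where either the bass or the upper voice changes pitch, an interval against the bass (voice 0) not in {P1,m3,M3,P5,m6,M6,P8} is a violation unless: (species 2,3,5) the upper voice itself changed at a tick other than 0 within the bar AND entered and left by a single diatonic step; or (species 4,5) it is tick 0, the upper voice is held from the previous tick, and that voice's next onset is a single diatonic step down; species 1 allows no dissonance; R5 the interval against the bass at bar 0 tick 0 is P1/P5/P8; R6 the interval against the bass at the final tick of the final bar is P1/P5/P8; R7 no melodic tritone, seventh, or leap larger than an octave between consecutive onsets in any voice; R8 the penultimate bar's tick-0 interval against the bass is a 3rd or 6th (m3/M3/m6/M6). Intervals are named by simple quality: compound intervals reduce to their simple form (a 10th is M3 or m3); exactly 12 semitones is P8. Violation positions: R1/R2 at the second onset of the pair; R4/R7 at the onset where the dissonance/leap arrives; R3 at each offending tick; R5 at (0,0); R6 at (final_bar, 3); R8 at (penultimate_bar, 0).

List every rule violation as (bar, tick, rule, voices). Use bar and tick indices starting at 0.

(1, 0, R4, (0, 2))
(1, 0, R4, (0, 3))
(1, 0, R7, (1,))
(1, 0, R7, (2,))
(2, 0, R2, (1, 2))
(2, 0, R2, (1, 3))
(2, 0, R2, (2, 3))
(3, 0, R3, (2, 3))
(3, 0, R4, (0, 1))
(3, 0, R4, (0, 3))
(3, 1, R3, (2, 3))
(3, 2, R3, (2, 3))
(3, 3, R3, (2, 3))
(4, 0, R2, (1, 2))
(4, 0, R3, (2, 3))
(4, 0, R4, (0, 1))
(4, 0, R4, (0, 2))
(4, 1, R3, (2, 3))
(4, 2, R3, (2, 3))
(4, 3, R3, (2, 3))
(5, 0, R2, (0, 2))
(5, 0, R2, (1, 3))
(5, 0, R3, (2, 3))
(5, 1, R3, (2, 3))
(5, 2, R3, (2, 3))
(5, 3, R3, (2, 3))
(6, 0, R1, (1, 3))
(7, 0, R1, (1, 2))
(7, 0, R1, (1, 3))
(7, 0, R1, (2, 3))

bar 0: v0=A3 v1=A4 v2=E5 v3=E5 downbeat P5
bar 1: v0=G3 v1=B3 v2=F4 v3=A4 downbeat M2
bar 2: v0=A3 v1=C4 v2=C5 v3=C5 downbeat m3
bar 3: v0=G3 v1=A3 v2=D5 v3=F4 downbeat m7
bar 4: v0=B3 v1=F4 v2=F5 v3=D5 downbeat m3
bar 5: v0=G3 v1=E4 v2=D5 v3=B4 downbeat M3
bar 6: v0=B3 v1=G4 v2=D5 v3=D5 downbeat m3
bar 7: v0=A3 v1=A4 v2=E5 v3=E5 downbeat P5
  -> R4 @ bar 1 tick 0 v(0, 2): G3/F4 m7 untreated
  -> R4 @ bar 1 tick 0 v(0, 3): G3/A4 M2 untreated
  -> R7 @ bar 1 tick 0 v(1,): A4->B3 leap 10st
  -> R7 @ bar 1 tick 0 v(2,): E5->F4 leap 11st
  -> R2 @ bar 2 tick 0 v(1, 2): B3/F4 TT -> C4/C5 P8 similar
  -> R2 @ bar 2 tick 0 v(1, 3): B3/A4 m7 -> C4/C5 P8 similar
  -> R2 @ bar 2 tick 0 v(2, 3): F4/A4 M3 -> C5/C5 P1 similar
  -> R3 @ bar 3 tick 0 v(2, 3): D5 above F4
  -> R4 @ bar 3 tick 0 v(0, 1): G3/A3 M2 untreated
  -> R4 @ bar 3 tick 0 v(0, 3): G3/F4 m7 untreated
  -> R3 @ bar 3 tick 1 v(2, 3): D5 above F4
  -> R3 @ bar 3 tick 2 v(2, 3): D5 above F4
  -> R3 @ bar 3 tick 3 v(2, 3): D5 above F4
  -> R2 @ bar 4 tick 0 v(1, 2): A3/D5 P4 -> F4/F5 P8 similar
  -> R3 @ bar 4 tick 0 v(2, 3): F5 above D5
  -> R4 @ bar 4 tick 0 v(0, 1): B3/F4 TT untreated
  -> R4 @ bar 4 tick 0 v(0, 2): B3/F5 TT untreated
  -> R3 @ bar 4 tick 1 v(2, 3): F5 above D5
  -> R3 @ bar 4 tick 2 v(2, 3): F5 above D5
  -> R3 @ bar 4 tick 3 v(2, 3): F5 above D5
  -> R2 @ bar 5 tick 0 v(0, 2): B3/F5 TT -> G3/D5 P5 similar
  -> R2 @ bar 5 tick 0 v(1, 3): F4/D5 M6 -> E4/B4 P5 similar
  -> R3 @ bar 5 tick 0 v(2, 3): D5 above B4
  -> R3 @ bar 5 tick 1 v(2, 3): D5 above B4
  -> R3 @ bar 5 tick 2 v(2, 3): D5 above B4
  -> R3 @ bar 5 tick 3 v(2, 3): D5 above B4
  -> R1 @ bar 6 tick 0 v(1, 3): E4/B4 P5 -> G4/D5 P5 similar
  -> R1 @ bar 7 tick 0 v(1, 2): G4/D5 P5 -> A4/E5 P5 similar
  -> R1 @ bar 7 tick 0 v(1, 3): G4/D5 P5 -> A4/E5 P5 similar
  -> R1 @ bar 7 tick 0 v(2, 3): D5/D5 P1 -> E5/E5 P1 similar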